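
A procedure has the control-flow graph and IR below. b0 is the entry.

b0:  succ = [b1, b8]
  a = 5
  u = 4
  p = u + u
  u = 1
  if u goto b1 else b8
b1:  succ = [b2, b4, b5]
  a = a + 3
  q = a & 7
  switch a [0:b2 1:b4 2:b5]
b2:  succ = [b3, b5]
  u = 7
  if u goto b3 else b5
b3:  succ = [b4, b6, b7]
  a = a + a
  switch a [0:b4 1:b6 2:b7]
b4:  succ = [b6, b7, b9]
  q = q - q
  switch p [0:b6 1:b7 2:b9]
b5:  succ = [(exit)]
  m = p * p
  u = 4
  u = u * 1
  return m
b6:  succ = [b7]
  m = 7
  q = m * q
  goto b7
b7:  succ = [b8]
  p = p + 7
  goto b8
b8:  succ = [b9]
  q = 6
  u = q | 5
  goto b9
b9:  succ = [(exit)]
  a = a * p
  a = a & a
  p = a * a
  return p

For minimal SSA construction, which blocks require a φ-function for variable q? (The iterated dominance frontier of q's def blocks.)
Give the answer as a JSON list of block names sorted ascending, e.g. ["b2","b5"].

Answer: ["b6", "b7", "b8", "b9"]

Working:
idom tree: b1←b0 b2←b1 b3←b2 b4←b1 b5←b1 b6←b1 b7←b1 b8←b0 b9←b0
Dom at joins:
  b4: preds {b1,b3}: {b0,b1} ∩ {b0,b1,b2,b3} = {b0,b1}; idom=b1
  b5: preds {b1,b2}: {b0,b1} ∩ {b0,b1,b2} = {b0,b1}; idom=b1
  b6: preds {b3,b4}: {b0,b1,b2,b3} ∩ {b0,b1,b4} = {b0,b1}; idom=b1
  b7: preds {b3,b4,b6}: {b0,b1,b2,b3} ∩ {b0,b1,b4} ∩ {b0,b1,b6} = {b0,b1}; idom=b1
  b8: preds {b0,b7}: {b0} ∩ {b0,b1,b7} = {b0}; idom=b0
  b9: preds {b4,b8}: {b0,b1,b4} ∩ {b0,b8} = {b0}; idom=b0

DF derivation:
  b4←b1: walk · to b1
  b4←b3: walk b3→b2 to b1
  b5←b1: walk · to b1
  b5←b2: walk b2 to b1
  b6←b3: walk b3→b2 to b1
  b6←b4: walk b4 to b1
  b7←b3: walk b3→b2 to b1
  b7←b4: walk b4 to b1
  b7←b6: walk b6 to b1
  b8←b0: walk · to b0
  b8←b7: walk b7→b1 to b0
  b9←b4: walk b4→b1 to b0
  b9←b8: walk b8 to b0
  b0: DF=∅
  b1: DF={b8,b9}
  b2: DF={b4,b5,b6,b7}
  b3: DF={b4,b6,b7}
  b4: DF={b6,b7,b9}
  b5: DF=∅
  b6: DF={b7}
  b7: DF={b8}
  b8: DF={b9}
  b9: DF=∅

φ for q: defs {b1,b4,b6,b8}
  DF⁺ = {b6,b7,b8,b9}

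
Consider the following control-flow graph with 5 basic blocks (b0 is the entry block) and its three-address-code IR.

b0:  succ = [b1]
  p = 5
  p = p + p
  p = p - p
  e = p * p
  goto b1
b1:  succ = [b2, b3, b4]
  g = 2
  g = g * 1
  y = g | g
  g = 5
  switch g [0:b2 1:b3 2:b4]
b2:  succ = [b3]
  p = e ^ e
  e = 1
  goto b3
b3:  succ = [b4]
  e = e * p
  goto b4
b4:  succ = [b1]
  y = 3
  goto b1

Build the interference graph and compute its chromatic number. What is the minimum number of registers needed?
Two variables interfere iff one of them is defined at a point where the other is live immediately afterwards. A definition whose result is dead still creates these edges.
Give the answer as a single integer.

Block summaries:
  b0: {e,p} / ∅
  b1: {g,y} / ∅
  b2: {e,p} / {e}
  b3: {e} / {e,p}
  b4: {y} / ∅

Live sets:
  b0 li=∅ lo={e,p}
  b1 li={e,p} lo={e,p}
  b2 li={e} lo={e,p}
  b3 li={e,p} lo={e,p}
  b4 li={e,p} lo={e,p}

Conflict graph:
  e↔{g,p,y}
  g↔{e,p}
  p↔{e,g,y}
  y↔{e,p}

Registers:
  {e,g,p} pairwise interfere (3-clique) ⇒ χ ≥ 3
  3-colouring: R0={e}  R1={p}  R2={g,y}
  χ = 3

Answer: 3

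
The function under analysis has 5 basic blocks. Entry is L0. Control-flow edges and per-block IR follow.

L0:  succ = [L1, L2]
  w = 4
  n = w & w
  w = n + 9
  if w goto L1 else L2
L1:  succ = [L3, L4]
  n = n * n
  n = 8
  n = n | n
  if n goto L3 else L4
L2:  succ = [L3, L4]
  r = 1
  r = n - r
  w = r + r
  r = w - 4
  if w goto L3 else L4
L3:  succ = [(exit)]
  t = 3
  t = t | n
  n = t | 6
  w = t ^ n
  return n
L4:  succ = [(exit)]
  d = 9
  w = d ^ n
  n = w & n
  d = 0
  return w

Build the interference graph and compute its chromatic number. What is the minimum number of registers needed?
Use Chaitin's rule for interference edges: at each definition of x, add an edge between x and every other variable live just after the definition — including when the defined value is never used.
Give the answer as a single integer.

Block summaries:
  L0: {n,w} / ∅
  L1: {n} / {n}
  L2: {r,w} / {n}
  L3: {n,t,w} / {n}
  L4: {d,n,w} / {n}

Liveness:
  L0: in=∅ out={n}
  L1: in={n} out={n}
  L2: in={n} out={n}
  L3: in={n} out=∅
  L4: in={n} out=∅

Conflict graph:
  d — {n,w}
  n — {d,r,t,w}
  r — {n,w}
  t — {n}
  w — {d,n,r}

Colouring:
  lower bound: {d,n,w} mutually conflict ⇒ χ ≥ 3
  assign d→c2 n→c0 r→c2 t→c1 w→c1 — no edge inside a register ⇒ χ ≤ 3
  χ = 3

Answer: 3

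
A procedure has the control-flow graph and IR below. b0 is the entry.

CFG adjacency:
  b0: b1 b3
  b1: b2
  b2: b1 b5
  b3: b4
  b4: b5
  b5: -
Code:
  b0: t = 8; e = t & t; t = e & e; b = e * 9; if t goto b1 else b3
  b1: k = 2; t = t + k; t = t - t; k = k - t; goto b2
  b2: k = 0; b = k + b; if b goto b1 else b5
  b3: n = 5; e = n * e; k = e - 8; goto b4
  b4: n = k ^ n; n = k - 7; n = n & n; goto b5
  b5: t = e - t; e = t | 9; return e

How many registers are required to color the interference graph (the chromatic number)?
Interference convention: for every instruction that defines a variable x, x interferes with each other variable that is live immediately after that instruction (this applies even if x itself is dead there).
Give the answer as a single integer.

Answer: 4

Analysis:
Block summaries:
  b0 def {b,e,t} use ∅
  b1 def {k,t} use {t}
  b2 def {b,k} use {b}
  b3 def {e,k,n} use {e}
  b4 def {n} use {k,n}
  b5 def {e,t} use {e,t}

Live sets:
  b0 li=∅ lo={b,e,t}
  b1 li={b,e,t} lo={b,e,t}
  b2 li={b,e,t} lo={b,e,t}
  b3 li={e,t} lo={e,k,n,t}
  b4 li={e,k,n,t} lo={e,t}
  b5 li={e,t} lo=∅

Conflict graph:
  b: {e,k,t}
  e: {b,k,n,t}
  k: {b,e,n,t}
  n: {e,k,t}
  t: {b,e,k,n}

Registers:
  clique {b,e,k,t} ⇒ need ≥ 4
  4-colouring: r0={e}  r1={k}  r2={t}  r3={b,n}
  χ = 4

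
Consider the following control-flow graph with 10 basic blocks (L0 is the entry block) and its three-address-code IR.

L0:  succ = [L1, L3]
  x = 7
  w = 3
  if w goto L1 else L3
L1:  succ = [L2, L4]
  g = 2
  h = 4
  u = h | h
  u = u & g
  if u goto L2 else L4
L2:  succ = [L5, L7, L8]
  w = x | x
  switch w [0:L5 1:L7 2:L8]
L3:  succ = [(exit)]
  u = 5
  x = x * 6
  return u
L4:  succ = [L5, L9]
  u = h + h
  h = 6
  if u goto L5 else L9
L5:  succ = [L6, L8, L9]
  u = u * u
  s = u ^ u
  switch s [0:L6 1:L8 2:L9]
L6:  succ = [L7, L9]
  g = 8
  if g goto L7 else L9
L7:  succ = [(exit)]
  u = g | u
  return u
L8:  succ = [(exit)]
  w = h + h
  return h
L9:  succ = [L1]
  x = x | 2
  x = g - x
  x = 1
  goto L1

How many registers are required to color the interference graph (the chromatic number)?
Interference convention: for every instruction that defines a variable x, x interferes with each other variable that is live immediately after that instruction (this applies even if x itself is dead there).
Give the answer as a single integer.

def/use:
  L0: def={w,x} ue=∅
  L1: def={g,h,u} ue=∅
  L2: def={w} ue={x}
  L3: def={u,x} ue={x}
  L4: def={h,u} ue={h}
  L5: def={s,u} ue={u}
  L6: def={g} ue=∅
  L7: def={u} ue={g,u}
  L8: def={w} ue={h}
  L9: def={x} ue={g,x}

Liveness:
  L0 li=∅ lo={x}
  L1 li={x} lo={g,h,u,x}
  L2 li={g,h,u,x} lo={g,h,u,x}
  L3 li={x} lo=∅
  L4 li={g,h,x} lo={g,h,u,x}
  L5 li={g,h,u,x} lo={g,h,u,x}
  L6 li={u,x} lo={g,u,x}
  L7 li={g,u} lo=∅
  L8 li={h} lo=∅
  L9 li={g,x} lo={x}

Interfere edges:
  g↔{h,s,u,w,x}
  h↔{g,s,u,w,x}
  s↔{g,h,u,x}
  u↔{g,h,s,w,x}
  w↔{g,h,u,x}
  x↔{g,h,s,u,w}

Registers:
  lower bound: {g,h,s,u,x} mutually conflict ⇒ χ ≥ 5
  5-colouring: r0={g}  r1={h}  r2={u}  r3={x}  r4={s,w}
  χ = 5

Answer: 5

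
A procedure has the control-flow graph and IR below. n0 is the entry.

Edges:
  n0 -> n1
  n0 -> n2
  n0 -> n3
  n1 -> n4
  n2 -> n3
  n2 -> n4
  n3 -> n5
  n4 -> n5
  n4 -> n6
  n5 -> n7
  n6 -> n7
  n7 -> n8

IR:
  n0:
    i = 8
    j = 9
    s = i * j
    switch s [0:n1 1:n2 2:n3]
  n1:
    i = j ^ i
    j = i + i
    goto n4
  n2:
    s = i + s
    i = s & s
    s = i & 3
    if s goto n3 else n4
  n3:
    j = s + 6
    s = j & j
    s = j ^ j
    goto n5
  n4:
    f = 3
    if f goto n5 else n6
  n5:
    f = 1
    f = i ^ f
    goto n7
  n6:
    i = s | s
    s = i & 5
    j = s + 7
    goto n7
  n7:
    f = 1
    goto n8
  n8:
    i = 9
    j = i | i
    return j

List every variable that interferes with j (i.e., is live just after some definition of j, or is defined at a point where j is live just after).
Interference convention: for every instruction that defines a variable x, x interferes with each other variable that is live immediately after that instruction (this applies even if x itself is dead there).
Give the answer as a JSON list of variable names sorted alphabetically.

Block summaries:
  n0 def {i,j,s} use ∅
  n1 def {i,j} use {i,j}
  n2 def {i,s} use {i,s}
  n3 def {j,s} use {s}
  n4 def {f} use ∅
  n5 def {f} use {i}
  n6 def {i,j,s} use {s}
  n7 def {f} use ∅
  n8 def {i,j} use ∅

Liveness:
  live n0: ∅→{i,j,s}
  live n1: {i,j,s}→{i,s}
  live n2: {i,s}→{i,s}
  live n3: {i,s}→{i}
  live n4: {i,s}→{i,s}
  live n5: {i}→∅
  live n6: {s}→∅
  live n7: ∅→∅
  live n8: ∅→∅

Interfere edges:
  f↔{i,s}
  i↔{f,j,s}
  j↔{i,s}
  s↔{f,i,j}

N(j) = ["i", "s"]

Answer: ["i", "s"]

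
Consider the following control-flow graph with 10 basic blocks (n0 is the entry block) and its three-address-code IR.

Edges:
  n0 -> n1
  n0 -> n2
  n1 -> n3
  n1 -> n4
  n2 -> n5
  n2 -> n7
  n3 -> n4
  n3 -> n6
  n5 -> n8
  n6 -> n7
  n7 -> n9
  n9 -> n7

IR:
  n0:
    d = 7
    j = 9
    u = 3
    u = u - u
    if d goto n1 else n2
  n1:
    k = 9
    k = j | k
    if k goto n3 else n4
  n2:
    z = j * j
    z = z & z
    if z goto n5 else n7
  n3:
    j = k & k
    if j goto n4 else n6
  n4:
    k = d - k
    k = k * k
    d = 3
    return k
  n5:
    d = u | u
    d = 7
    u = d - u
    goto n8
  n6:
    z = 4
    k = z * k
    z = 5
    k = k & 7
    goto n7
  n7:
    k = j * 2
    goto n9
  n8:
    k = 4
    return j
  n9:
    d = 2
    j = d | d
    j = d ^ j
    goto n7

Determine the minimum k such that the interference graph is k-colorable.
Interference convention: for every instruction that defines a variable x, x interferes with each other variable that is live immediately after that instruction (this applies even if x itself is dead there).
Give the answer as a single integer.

Answer: 3

Working:
Block summaries:
  n0: {d,j,u} / ∅
  n1: {k} / {j}
  n2: {z} / {j}
  n3: {j} / {k}
  n4: {d,k} / {d,k}
  n5: {d,u} / {u}
  n6: {k,z} / {k}
  n7: {k} / {j}
  n8: {k} / {j}
  n9: {d,j} / ∅

Live sets:
  live n0: ∅→{d,j,u}
  live n1: {d,j}→{d,k}
  live n2: {j,u}→{j,u}
  live n3: {d,k}→{d,j,k}
  live n4: {d,k}→∅
  live n5: {j,u}→{j}
  live n6: {j,k}→{j}
  live n7: {j}→∅
  live n8: {j}→∅
  live n9: ∅→{j}

Interference:
  d: {j,k,u}
  j: {d,k,u,z}
  k: {d,j,z}
  u: {d,j,z}
  z: {j,k,u}

Registers:
  {d,j,k} pairwise interfere (3-clique) ⇒ χ ≥ 3
  assign d→c1 j→c0 k→c2 u→c2 z→c1 — no edge inside a register ⇒ χ ≤ 3
  χ = 3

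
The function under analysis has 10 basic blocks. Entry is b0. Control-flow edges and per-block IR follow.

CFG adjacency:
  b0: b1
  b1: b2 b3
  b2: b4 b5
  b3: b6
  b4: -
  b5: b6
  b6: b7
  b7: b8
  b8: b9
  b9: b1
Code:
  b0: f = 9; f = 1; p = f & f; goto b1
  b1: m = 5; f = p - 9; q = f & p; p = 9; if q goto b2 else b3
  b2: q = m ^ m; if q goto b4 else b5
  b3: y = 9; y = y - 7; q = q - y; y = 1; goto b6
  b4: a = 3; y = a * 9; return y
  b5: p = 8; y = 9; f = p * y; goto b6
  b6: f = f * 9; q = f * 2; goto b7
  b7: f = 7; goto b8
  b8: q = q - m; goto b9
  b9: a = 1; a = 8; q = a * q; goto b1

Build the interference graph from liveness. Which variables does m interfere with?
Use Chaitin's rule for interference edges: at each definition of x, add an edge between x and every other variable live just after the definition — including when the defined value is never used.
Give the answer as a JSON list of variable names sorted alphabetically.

Answer: ["f", "p", "q", "y"]

Working:
Per-block:
  b0: {f,p} / ∅
  b1: {f,m,p,q} / {p}
  b2: {q} / {m}
  b3: {q,y} / {q}
  b4: {a,y} / ∅
  b5: {f,p,y} / ∅
  b6: {f,q} / {f}
  b7: {f} / ∅
  b8: {q} / {m,q}
  b9: {a,q} / {q}

Live sets:
  b0: in=∅ out={p}
  b1: in={p} out={f,m,p,q}
  b2: in={m} out={m}
  b3: in={f,m,p,q} out={f,m,p}
  b4: in=∅ out=∅
  b5: in={m} out={f,m,p}
  b6: in={f,m,p} out={m,p,q}
  b7: in={m,p,q} out={m,p,q}
  b8: in={m,p,q} out={p,q}
  b9: in={p,q} out={p}

Conflict graph:
  a — {p,q}
  f — {m,p,q,y}
  m — {f,p,q,y}
  p — {a,f,m,q,y}
  q — {a,f,m,p,y}
  y — {f,m,p,q}

N(m) = ["f", "p", "q", "y"]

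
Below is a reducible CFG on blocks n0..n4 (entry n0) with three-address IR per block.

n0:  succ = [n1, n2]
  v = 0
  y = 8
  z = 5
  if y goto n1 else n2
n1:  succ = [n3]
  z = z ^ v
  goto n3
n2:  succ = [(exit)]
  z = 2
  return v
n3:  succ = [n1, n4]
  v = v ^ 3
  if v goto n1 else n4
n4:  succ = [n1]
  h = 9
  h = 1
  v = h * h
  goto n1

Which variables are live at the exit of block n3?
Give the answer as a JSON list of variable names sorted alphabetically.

Answer: ["v", "z"]

Working:
def/use:
  n0 def {v,y,z} use ∅
  n1 def {z} use {v,z}
  n2 def {z} use {v}
  n3 def {v} use {v}
  n4 def {h,v} use ∅

Backward fixpoint:
  n0 li=∅ lo={v,z}
  n1 li={v,z} lo={v,z}
  n2 li={v} lo=∅
  n3 li={v,z} lo={v,z}
  n4 li={z} lo={v,z}

live-out(n3) = ["v", "z"]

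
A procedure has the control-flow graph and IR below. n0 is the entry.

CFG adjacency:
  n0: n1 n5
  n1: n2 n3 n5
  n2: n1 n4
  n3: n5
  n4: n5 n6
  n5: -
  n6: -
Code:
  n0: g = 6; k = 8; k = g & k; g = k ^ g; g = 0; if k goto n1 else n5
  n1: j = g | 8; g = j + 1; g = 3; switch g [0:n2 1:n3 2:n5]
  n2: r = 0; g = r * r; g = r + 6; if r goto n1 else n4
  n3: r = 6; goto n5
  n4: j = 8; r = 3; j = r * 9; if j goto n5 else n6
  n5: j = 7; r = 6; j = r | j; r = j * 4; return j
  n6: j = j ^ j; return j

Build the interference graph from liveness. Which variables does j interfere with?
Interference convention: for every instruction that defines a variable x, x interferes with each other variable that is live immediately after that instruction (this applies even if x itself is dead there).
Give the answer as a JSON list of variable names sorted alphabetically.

Answer: ["r"]

Working:
def/use:
  n0: def={g,k} ue=∅
  n1: def={g,j} ue={g}
  n2: def={g,r} ue=∅
  n3: def={r} ue=∅
  n4: def={j,r} ue=∅
  n5: def={j,r} ue=∅
  n6: def={j} ue={j}

Live sets:
  n0: in=∅ out={g}
  n1: in={g} out=∅
  n2: in=∅ out={g}
  n3: in=∅ out=∅
  n4: in=∅ out={j}
  n5: in=∅ out=∅
  n6: in={j} out=∅

Conflict graph:
  g↔{k,r}
  j↔{r}
  k↔{g}
  r↔{g,j}

N(j) = ["r"]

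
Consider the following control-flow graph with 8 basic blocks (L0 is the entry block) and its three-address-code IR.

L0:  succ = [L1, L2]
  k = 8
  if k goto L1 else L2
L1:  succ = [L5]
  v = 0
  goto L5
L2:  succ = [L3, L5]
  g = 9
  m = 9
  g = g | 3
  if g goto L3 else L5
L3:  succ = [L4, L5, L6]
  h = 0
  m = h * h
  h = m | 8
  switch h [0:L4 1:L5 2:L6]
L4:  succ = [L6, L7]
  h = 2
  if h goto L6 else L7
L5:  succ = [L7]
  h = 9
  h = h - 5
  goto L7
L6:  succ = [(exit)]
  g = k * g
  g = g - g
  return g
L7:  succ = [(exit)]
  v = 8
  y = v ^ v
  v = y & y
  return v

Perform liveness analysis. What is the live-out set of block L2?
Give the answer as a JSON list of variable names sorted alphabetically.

Block summaries:
  L0 def {k} use ∅
  L1 def {v} use ∅
  L2 def {g,m} use ∅
  L3 def {h,m} use ∅
  L4 def {h} use ∅
  L5 def {h} use ∅
  L6 def {g} use {g,k}
  L7 def {v,y} use ∅

Live sets:
  live L0: ∅→{k}
  live L1: ∅→∅
  live L2: {k}→{g,k}
  live L3: {g,k}→{g,k}
  live L4: {g,k}→{g,k}
  live L5: ∅→∅
  live L6: {g,k}→∅
  live L7: ∅→∅

live-out(L2) = ["g", "k"]

Answer: ["g", "k"]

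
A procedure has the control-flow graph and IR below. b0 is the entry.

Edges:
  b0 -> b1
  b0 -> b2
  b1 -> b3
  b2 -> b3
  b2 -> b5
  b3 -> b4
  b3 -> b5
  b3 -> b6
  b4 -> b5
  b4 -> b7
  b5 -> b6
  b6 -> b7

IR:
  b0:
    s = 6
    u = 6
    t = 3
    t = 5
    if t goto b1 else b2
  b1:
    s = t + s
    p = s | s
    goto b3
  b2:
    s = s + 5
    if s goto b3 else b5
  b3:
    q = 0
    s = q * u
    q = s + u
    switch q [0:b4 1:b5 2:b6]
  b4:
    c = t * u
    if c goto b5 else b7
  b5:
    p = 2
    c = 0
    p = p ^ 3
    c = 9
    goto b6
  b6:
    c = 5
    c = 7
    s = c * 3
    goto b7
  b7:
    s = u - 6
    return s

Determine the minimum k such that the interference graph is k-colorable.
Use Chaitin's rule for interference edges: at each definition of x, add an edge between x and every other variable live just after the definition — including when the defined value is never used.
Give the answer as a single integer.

Per-block:
  b0: {s,t,u} / ∅
  b1: {p,s} / {s,t}
  b2: {s} / {s}
  b3: {q,s} / {u}
  b4: {c} / {t,u}
  b5: {c,p} / ∅
  b6: {c,s} / ∅
  b7: {s} / {u}

Live sets:
  b0 li=∅ lo={s,t,u}
  b1 li={s,t,u} lo={t,u}
  b2 li={s,t,u} lo={t,u}
  b3 li={t,u} lo={t,u}
  b4 li={t,u} lo={u}
  b5 li={u} lo={u}
  b6 li={u} lo={u}
  b7 li={u} lo=∅

Interfere edges:
  c — {p,u}
  p — {c,t,u}
  q — {t,u}
  s — {t,u}
  t — {p,q,s,u}
  u — {c,p,q,s,t}

Registers:
  clique {c,p,u} ⇒ need ≥ 3
  3-colouring: r0={u}  r1={c,t}  r2={p,q,s}
  χ = 3

Answer: 3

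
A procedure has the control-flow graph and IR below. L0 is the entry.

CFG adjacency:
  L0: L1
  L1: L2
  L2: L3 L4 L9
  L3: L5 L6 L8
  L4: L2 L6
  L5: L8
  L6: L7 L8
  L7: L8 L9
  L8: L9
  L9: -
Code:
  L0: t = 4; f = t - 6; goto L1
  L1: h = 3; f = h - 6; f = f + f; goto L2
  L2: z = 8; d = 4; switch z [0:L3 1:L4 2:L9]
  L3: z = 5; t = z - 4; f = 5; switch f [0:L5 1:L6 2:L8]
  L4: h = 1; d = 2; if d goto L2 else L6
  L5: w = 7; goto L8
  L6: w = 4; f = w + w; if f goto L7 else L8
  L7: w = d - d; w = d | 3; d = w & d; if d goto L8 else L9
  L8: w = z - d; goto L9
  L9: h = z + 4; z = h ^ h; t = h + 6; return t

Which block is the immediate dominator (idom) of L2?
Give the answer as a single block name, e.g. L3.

idom tree: L1←L0 L2←L1 L3←L2 L4←L2 L5←L3 L6←L2 L7←L6 L8←L2 L9←L2
Dom at joins:
  L2: preds {L1,L4}: {L0,L1} ∩ {L0,L1,L2,L4} = {L0,L1}; idom=L1
  L6: preds {L3,L4}: {L0,L1,L2,L3} ∩ {L0,L1,L2,L4} = {L0,L1,L2}; idom=L2
  L8: preds {L3,L5,L6,L7}: {L0,L1,L2,L3} ∩ {L0,L1,L2,L3,L5} ∩ {L0,L1,L2,L6} ∩ {L0,L1,L2,L6,L7} = {L0,L1,L2}; idom=L2
  L9: preds {L2,L7,L8}: {L0,L1,L2} ∩ {L0,L1,L2,L6,L7} ∩ {L0,L1,L2,L8} = {L0,L1,L2}; idom=L2

idom(L2) = L1

Answer: L1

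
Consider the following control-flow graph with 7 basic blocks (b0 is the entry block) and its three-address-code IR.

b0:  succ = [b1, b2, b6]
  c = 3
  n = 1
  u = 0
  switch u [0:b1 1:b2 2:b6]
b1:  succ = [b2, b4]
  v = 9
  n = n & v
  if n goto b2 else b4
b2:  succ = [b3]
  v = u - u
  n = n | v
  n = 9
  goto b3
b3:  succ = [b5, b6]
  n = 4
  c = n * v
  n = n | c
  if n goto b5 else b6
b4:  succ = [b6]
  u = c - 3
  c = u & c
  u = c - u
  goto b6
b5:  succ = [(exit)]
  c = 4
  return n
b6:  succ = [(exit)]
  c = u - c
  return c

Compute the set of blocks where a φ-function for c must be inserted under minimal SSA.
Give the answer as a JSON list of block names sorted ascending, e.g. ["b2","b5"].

idom tree: b1←b0 b2←b0 b3←b2 b4←b1 b5←b3 b6←b0
Dom at joins:
  b2: preds {b0,b1}: {b0} ∩ {b0,b1} = {b0}; idom=b0
  b6: preds {b0,b3,b4}: {b0} ∩ {b0,b2,b3} ∩ {b0,b1,b4} = {b0}; idom=b0

DF walk-up:
  join b2 pred b0: · stop@b0
  join b2 pred b1: b1 stop@b0
  join b6 pred b0: · stop@b0
  join b6 pred b3: b3→b2 stop@b0
  join b6 pred b4: b4→b1 stop@b0
  DF(b0)=∅
  DF(b1)={b2,b6}
  DF(b2)={b6}
  DF(b3)={b6}
  DF(b4)={b6}
  DF(b5)=∅
  DF(b6)=∅

φ for c: defs {b0,b3,b4,b5,b6}
  DF⁺ = {b6}

Answer: ["b6"]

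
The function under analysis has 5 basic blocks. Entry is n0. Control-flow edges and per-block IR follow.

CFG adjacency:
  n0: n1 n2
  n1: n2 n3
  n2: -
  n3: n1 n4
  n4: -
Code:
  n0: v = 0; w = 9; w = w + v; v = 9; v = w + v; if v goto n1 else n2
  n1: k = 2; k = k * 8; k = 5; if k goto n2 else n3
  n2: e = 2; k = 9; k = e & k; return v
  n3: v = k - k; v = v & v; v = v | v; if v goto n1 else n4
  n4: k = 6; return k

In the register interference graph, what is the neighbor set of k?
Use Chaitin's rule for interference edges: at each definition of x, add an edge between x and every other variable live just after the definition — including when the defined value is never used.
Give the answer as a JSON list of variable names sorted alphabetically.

Per-block:
  n0: {v,w} / ∅
  n1: {k} / ∅
  n2: {e,k} / {v}
  n3: {v} / {k}
  n4: {k} / ∅

Backward fixpoint:
  n0: in=∅ out={v}
  n1: in={v} out={k,v}
  n2: in={v} out=∅
  n3: in={k} out={v}
  n4: in=∅ out=∅

Interference:
  e — {k,v}
  k — {e,v}
  v — {e,k,w}
  w — {v}

N(k) = ["e", "v"]

Answer: ["e", "v"]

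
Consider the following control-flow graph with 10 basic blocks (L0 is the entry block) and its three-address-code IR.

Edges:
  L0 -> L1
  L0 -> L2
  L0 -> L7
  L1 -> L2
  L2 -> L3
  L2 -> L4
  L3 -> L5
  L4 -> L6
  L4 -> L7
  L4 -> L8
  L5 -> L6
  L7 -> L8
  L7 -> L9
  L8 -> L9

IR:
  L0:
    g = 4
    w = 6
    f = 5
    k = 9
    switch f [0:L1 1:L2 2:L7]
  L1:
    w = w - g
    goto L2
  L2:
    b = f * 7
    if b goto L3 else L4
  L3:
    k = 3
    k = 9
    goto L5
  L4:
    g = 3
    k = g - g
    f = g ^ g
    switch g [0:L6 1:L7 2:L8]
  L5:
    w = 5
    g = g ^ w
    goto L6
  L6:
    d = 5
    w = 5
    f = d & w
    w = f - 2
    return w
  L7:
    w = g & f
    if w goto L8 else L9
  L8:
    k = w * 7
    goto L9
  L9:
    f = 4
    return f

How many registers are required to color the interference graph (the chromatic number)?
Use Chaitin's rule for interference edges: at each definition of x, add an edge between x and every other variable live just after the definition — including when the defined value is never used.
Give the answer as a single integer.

Block summaries:
  L0 def {f,g,k,w} use ∅
  L1 def {w} use {g,w}
  L2 def {b} use {f}
  L3 def {k} use ∅
  L4 def {f,g,k} use ∅
  L5 def {g,w} use {g}
  L6 def {d,f,w} use ∅
  L7 def {w} use {f,g}
  L8 def {k} use {w}
  L9 def {f} use ∅

Backward fixpoint:
  L0: in=∅ out={f,g,w}
  L1: in={f,g,w} out={f,g,w}
  L2: in={f,g,w} out={g,w}
  L3: in={g} out={g}
  L4: in={w} out={f,g,w}
  L5: in={g} out=∅
  L6: in=∅ out=∅
  L7: in={f,g} out={w}
  L8: in={w} out=∅
  L9: in=∅ out=∅

Interfere edges:
  b↔{g,w}
  d↔{w}
  f↔{g,k,w}
  g↔{b,f,k,w}
  k↔{f,g,w}
  w↔{b,d,f,g,k}

Colouring:
  clique {f,g,k,w} ⇒ need ≥ 4
  4-colouring: c0={w}  c1={d,g}  c2={b,f}  c3={k}
  χ = 4

Answer: 4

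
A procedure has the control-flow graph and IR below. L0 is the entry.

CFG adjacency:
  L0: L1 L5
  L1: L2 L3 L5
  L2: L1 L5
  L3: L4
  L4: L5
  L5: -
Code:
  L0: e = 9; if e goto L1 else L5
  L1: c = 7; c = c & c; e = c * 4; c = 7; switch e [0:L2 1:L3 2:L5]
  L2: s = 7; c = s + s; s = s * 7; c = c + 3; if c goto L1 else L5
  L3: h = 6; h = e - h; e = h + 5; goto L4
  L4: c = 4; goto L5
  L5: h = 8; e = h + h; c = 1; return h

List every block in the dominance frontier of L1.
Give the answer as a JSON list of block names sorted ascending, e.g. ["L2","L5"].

idom tree: L1←L0 L2←L1 L3←L1 L4←L3 L5←L0
Join-block Dom:
  L1: preds {L0,L2}: {L0} ∩ {L0,L1,L2} = {L0}; idom=L0
  L5: preds {L0,L1,L2,L4}: {L0} ∩ {L0,L1} ∩ {L0,L1,L2} ∩ {L0,L1,L3,L4} = {L0}; idom=L0

DF derivation:
  join L1 pred L0: · stop@L0
  join L1 pred L2: L2→L1 stop@L0
  join L5 pred L0: · stop@L0
  join L5 pred L1: L1 stop@L0
  join L5 pred L2: L2→L1 stop@L0
  join L5 pred L4: L4→L3→L1 stop@L0
  DF(L0)=∅
  DF(L1)={L1,L5}
  DF(L2)={L1,L5}
  DF(L3)={L5}
  DF(L4)={L5}
  DF(L5)=∅

DF(L1) = ["L1", "L5"]

Answer: ["L1", "L5"]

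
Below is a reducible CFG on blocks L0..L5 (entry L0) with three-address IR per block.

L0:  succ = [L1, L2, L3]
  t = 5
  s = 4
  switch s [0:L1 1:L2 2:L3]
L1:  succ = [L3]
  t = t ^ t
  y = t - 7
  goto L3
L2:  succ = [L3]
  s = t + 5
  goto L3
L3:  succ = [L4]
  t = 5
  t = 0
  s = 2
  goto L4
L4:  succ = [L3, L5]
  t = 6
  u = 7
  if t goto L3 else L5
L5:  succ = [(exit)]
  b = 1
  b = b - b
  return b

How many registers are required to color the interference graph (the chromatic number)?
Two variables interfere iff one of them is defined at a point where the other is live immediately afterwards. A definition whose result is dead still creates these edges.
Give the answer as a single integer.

def/use:
  L0: {s,t} / ∅
  L1: {t,y} / {t}
  L2: {s} / {t}
  L3: {s,t} / ∅
  L4: {t,u} / ∅
  L5: {b} / ∅

Liveness:
  L0 li=∅ lo={t}
  L1 li={t} lo=∅
  L2 li={t} lo=∅
  L3 li=∅ lo=∅
  L4 li=∅ lo=∅
  L5 li=∅ lo=∅

Interfere edges:
  b↔∅
  s↔{t}
  t↔{s,u}
  u↔{t}
  y↔∅

Colouring:
  {s,t} pairwise interfere (2-clique) ⇒ χ ≥ 2
  2-colouring: c0={b,t,y}  c1={s,u}
  χ = 2

Answer: 2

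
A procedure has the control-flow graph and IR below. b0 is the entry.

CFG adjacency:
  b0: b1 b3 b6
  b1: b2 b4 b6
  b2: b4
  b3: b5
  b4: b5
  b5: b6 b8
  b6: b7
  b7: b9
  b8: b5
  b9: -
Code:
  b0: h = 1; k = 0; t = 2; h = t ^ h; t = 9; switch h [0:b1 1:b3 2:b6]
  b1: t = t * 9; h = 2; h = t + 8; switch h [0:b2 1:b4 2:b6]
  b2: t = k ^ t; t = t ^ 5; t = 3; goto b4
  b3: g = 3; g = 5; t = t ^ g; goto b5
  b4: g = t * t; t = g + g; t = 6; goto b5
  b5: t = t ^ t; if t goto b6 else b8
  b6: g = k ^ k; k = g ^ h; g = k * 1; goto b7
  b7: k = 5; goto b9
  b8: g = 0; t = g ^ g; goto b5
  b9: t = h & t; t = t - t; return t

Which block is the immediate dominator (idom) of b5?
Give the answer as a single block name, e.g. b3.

Answer: b0

Working:
idom tree: b1←b0 b2←b1 b3←b0 b4←b1 b5←b0 b6←b0 b7←b6 b8←b5 b9←b7
Dom∩ at merges:
  b4: preds {b1,b2}: {b0,b1} ∩ {b0,b1,b2} = {b0,b1}; idom=b1
  b5: preds {b3,b4,b8}: {b0,b3} ∩ {b0,b1,b4} ∩ {b0,b5,b8} = {b0}; idom=b0
  b6: preds {b0,b1,b5}: {b0} ∩ {b0,b1} ∩ {b0,b5} = {b0}; idom=b0

idom(b5) = b0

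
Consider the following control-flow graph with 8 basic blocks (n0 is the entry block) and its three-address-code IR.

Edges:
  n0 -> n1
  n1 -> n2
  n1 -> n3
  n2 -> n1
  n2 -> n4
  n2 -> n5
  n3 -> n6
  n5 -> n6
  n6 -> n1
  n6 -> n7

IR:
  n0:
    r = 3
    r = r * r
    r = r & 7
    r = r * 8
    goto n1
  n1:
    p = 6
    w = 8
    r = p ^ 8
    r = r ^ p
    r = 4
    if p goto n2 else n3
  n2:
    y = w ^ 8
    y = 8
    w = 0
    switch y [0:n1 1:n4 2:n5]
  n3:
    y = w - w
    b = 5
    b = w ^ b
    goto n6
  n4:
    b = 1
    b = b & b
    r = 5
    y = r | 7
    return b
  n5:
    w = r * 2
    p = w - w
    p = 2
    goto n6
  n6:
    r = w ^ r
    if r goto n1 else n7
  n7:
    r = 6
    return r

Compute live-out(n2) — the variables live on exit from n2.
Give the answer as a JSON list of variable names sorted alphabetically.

Answer: ["r"]

Working:
Block summaries:
  n0: {r} / ∅
  n1: {p,r,w} / ∅
  n2: {w,y} / {w}
  n3: {b,y} / {w}
  n4: {b,r,y} / ∅
  n5: {p,w} / {r}
  n6: {r} / {r,w}
  n7: {r} / ∅

Liveness:
  n0 li=∅ lo=∅
  n1 li=∅ lo={r,w}
  n2 li={r,w} lo={r}
  n3 li={r,w} lo={r,w}
  n4 li=∅ lo=∅
  n5 li={r} lo={r,w}
  n6 li={r,w} lo=∅
  n7 li=∅ lo=∅

live-out(n2) = ["r"]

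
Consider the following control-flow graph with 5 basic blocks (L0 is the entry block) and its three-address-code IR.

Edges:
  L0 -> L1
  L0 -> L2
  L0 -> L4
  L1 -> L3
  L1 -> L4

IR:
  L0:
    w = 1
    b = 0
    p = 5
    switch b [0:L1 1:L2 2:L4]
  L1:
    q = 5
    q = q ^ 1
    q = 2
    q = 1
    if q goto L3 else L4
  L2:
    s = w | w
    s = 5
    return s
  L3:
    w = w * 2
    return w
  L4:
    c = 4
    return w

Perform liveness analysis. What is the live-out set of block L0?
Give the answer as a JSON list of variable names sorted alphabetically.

Per-block:
  L0: {b,p,w} / ∅
  L1: {q} / ∅
  L2: {s} / {w}
  L3: {w} / {w}
  L4: {c} / {w}

Liveness:
  live L0: ∅→{w}
  live L1: {w}→{w}
  live L2: {w}→∅
  live L3: {w}→∅
  live L4: {w}→∅

live-out(L0) = ["w"]

Answer: ["w"]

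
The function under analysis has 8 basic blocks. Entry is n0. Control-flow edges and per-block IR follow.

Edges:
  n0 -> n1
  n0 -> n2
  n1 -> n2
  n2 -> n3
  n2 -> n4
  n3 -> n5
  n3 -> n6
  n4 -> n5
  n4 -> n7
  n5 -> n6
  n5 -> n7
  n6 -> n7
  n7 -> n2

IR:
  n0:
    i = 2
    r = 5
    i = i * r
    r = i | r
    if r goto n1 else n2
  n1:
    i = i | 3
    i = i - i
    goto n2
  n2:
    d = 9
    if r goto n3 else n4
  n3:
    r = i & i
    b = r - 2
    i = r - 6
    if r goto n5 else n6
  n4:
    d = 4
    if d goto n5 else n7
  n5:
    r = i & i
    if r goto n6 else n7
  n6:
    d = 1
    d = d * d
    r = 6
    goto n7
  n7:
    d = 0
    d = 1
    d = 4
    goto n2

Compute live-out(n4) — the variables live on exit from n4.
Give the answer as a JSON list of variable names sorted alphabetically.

def/use:
  n0: def={i,r} ue=∅
  n1: def={i} ue={i}
  n2: def={d} ue={r}
  n3: def={b,i,r} ue={i}
  n4: def={d} ue=∅
  n5: def={r} ue={i}
  n6: def={d,r} ue=∅
  n7: def={d} ue=∅

Backward fixpoint:
  n0: in=∅ out={i,r}
  n1: in={i,r} out={i,r}
  n2: in={i,r} out={i,r}
  n3: in={i} out={i}
  n4: in={i,r} out={i,r}
  n5: in={i} out={i,r}
  n6: in={i} out={i,r}
  n7: in={i,r} out={i,r}

live-out(n4) = ["i", "r"]

Answer: ["i", "r"]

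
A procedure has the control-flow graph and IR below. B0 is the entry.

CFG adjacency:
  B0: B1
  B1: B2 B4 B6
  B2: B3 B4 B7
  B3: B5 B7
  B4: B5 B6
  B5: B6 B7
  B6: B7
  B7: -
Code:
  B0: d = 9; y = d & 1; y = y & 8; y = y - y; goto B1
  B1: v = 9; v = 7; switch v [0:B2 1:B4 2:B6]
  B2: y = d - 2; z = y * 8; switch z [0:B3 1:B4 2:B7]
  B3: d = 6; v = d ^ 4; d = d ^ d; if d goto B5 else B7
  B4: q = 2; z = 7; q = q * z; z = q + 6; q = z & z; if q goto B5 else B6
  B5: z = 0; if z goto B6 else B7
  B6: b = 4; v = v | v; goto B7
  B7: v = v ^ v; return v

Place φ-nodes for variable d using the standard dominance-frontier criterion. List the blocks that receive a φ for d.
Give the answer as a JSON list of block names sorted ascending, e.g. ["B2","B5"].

idom tree: B1←B0 B2←B1 B3←B2 B4←B1 B5←B1 B6←B1 B7←B1
Dom at joins:
  B4: preds {B1,B2}: {B0,B1} ∩ {B0,B1,B2} = {B0,B1}; idom=B1
  B5: preds {B3,B4}: {B0,B1,B2,B3} ∩ {B0,B1,B4} = {B0,B1}; idom=B1
  B6: preds {B1,B4,B5}: {B0,B1} ∩ {B0,B1,B4} ∩ {B0,B1,B5} = {B0,B1}; idom=B1
  B7: preds {B2,B3,B5,B6}: {B0,B1,B2} ∩ {B0,B1,B2,B3} ∩ {B0,B1,B5} ∩ {B0,B1,B6} = {B0,B1}; idom=B1

DF walk-up:
  B4←B1: walk · to B1
  B4←B2: walk B2 to B1
  B5←B3: walk B3→B2 to B1
  B5←B4: walk B4 to B1
  B6←B1: walk · to B1
  B6←B4: walk B4 to B1
  B6←B5: walk B5 to B1
  B7←B2: walk B2 to B1
  B7←B3: walk B3→B2 to B1
  B7←B5: walk B5 to B1
  B7←B6: walk B6 to B1
  DF(B0)=∅
  DF(B1)=∅
  DF(B2)={B4,B5,B7}
  DF(B3)={B5,B7}
  DF(B4)={B5,B6}
  DF(B5)={B6,B7}
  DF(B6)={B7}
  DF(B7)=∅

φ for d: defs {B0,B3}
  DF⁺ = {B5,B6,B7}

Answer: ["B5", "B6", "B7"]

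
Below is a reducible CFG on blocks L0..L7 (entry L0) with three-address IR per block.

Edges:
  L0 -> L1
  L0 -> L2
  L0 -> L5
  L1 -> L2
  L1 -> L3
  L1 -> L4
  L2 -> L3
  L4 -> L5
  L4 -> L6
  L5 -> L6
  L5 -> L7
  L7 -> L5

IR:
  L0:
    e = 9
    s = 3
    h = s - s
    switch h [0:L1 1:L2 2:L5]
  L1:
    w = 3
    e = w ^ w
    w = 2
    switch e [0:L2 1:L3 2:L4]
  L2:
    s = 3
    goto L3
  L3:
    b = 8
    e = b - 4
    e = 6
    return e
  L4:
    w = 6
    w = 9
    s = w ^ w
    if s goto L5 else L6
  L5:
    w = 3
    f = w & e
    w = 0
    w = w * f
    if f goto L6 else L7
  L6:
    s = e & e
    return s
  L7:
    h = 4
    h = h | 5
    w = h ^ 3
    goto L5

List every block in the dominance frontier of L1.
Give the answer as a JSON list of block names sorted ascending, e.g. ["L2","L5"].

Answer: ["L2", "L3", "L5", "L6"]

Working:
idom tree: L1←L0 L2←L0 L3←L0 L4←L1 L5←L0 L6←L0 L7←L5
Join-block Dom:
  L2: preds {L0,L1}: {L0} ∩ {L0,L1} = {L0}; idom=L0
  L3: preds {L1,L2}: {L0,L1} ∩ {L0,L2} = {L0}; idom=L0
  L5: preds {L0,L4,L7}: {L0} ∩ {L0,L1,L4} ∩ {L0,L5,L7} = {L0}; idom=L0
  L6: preds {L4,L5}: {L0,L1,L4} ∩ {L0,L5} = {L0}; idom=L0

Frontier:
  L2←L0: walk · to L0
  L2←L1: walk L1 to L0
  L3←L1: walk L1 to L0
  L3←L2: walk L2 to L0
  L5←L0: walk · to L0
  L5←L4: walk L4→L1 to L0
  L5←L7: walk L7→L5 to L0
  L6←L4: walk L4→L1 to L0
  L6←L5: walk L5 to L0
  DF(L0)=∅
  DF(L1)={L2,L3,L5,L6}
  DF(L2)={L3}
  DF(L3)=∅
  DF(L4)={L5,L6}
  DF(L5)={L5,L6}
  DF(L6)=∅
  DF(L7)={L5}

DF(L1) = ["L2", "L3", "L5", "L6"]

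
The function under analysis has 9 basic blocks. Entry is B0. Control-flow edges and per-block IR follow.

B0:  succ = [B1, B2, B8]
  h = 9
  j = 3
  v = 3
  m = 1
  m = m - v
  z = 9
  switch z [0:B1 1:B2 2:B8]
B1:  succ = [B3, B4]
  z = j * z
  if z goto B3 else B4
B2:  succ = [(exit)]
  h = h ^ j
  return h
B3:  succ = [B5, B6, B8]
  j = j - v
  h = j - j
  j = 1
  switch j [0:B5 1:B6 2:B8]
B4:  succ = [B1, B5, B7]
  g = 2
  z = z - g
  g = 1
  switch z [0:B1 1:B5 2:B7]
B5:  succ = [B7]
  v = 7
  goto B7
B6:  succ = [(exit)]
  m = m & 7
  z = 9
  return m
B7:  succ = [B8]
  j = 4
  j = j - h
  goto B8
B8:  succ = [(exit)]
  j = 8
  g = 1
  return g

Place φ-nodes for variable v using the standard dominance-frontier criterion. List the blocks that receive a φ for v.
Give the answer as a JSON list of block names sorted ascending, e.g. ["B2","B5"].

idom tree: B1←B0 B2←B0 B3←B1 B4←B1 B5←B1 B6←B3 B7←B1 B8←B0
Join-block Dom:
  B1: preds {B0,B4}: {B0} ∩ {B0,B1,B4} = {B0}; idom=B0
  B5: preds {B3,B4}: {B0,B1,B3} ∩ {B0,B1,B4} = {B0,B1}; idom=B1
  B7: preds {B4,B5}: {B0,B1,B4} ∩ {B0,B1,B5} = {B0,B1}; idom=B1
  B8: preds {B0,B3,B7}: {B0} ∩ {B0,B1,B3} ∩ {B0,B1,B7} = {B0}; idom=B0

DF walk-up:
  join B1 pred B0: · stop@B0
  join B1 pred B4: B4→B1 stop@B0
  join B5 pred B3: B3 stop@B1
  join B5 pred B4: B4 stop@B1
  join B7 pred B4: B4 stop@B1
  join B7 pred B5: B5 stop@B1
  join B8 pred B0: · stop@B0
  join B8 pred B3: B3→B1 stop@B0
  join B8 pred B7: B7→B1 stop@B0
  B0: DF=∅
  B1: DF={B1,B8}
  B2: DF=∅
  B3: DF={B5,B8}
  B4: DF={B1,B5,B7}
  B5: DF={B7}
  B6: DF=∅
  B7: DF={B8}
  B8: DF=∅

φ for v: defs {B0,B5}
  DF⁺ = {B7,B8}

Answer: ["B7", "B8"]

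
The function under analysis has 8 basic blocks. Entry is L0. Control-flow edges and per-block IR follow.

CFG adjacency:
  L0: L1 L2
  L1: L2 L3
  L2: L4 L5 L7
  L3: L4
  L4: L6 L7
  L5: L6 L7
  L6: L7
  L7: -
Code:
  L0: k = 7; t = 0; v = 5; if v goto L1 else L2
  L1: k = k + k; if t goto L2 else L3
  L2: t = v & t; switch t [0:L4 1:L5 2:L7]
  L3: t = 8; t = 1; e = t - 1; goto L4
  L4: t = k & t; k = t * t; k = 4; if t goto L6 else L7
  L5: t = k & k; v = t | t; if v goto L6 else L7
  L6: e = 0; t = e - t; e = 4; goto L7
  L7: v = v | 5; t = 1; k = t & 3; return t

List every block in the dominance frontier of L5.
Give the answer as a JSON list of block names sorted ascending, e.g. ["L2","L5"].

idom tree: L1←L0 L2←L0 L3←L1 L4←L0 L5←L2 L6←L0 L7←L0
Dom at joins:
  L2: preds {L0,L1}: {L0} ∩ {L0,L1} = {L0}; idom=L0
  L4: preds {L2,L3}: {L0,L2} ∩ {L0,L1,L3} = {L0}; idom=L0
  L6: preds {L4,L5}: {L0,L4} ∩ {L0,L2,L5} = {L0}; idom=L0
  L7: preds {L2,L4,L5,L6}: {L0,L2} ∩ {L0,L4} ∩ {L0,L2,L5} ∩ {L0,L6} = {L0}; idom=L0

Frontier:
  join L2 pred L0: · stop@L0
  join L2 pred L1: L1 stop@L0
  join L4 pred L2: L2 stop@L0
  join L4 pred L3: L3→L1 stop@L0
  join L6 pred L4: L4 stop@L0
  join L6 pred L5: L5→L2 stop@L0
  join L7 pred L2: L2 stop@L0
  join L7 pred L4: L4 stop@L0
  join L7 pred L5: L5→L2 stop@L0
  join L7 pred L6: L6 stop@L0
  L0 → ∅
  L1 → {L2,L4}
  L2 → {L4,L6,L7}
  L3 → {L4}
  L4 → {L6,L7}
  L5 → {L6,L7}
  L6 → {L7}
  L7 → ∅

DF(L5) = ["L6", "L7"]

Answer: ["L6", "L7"]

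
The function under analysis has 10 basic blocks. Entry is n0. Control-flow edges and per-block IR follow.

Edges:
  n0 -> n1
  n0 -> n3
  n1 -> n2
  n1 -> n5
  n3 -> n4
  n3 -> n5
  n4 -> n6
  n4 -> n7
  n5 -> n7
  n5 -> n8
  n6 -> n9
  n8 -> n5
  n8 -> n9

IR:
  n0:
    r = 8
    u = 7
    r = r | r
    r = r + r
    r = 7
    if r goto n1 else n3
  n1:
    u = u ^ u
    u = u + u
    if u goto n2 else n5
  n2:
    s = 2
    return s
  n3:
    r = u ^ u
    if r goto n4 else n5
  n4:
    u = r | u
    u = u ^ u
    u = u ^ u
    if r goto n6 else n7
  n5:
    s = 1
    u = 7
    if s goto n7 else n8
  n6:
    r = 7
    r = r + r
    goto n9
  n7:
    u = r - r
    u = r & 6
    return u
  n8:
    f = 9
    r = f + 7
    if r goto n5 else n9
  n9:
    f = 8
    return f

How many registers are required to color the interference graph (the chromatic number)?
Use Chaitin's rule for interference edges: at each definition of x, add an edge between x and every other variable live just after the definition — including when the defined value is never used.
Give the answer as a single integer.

Answer: 3

Working:
Block summaries:
  n0: {r,u} / ∅
  n1: {u} / {u}
  n2: {s} / ∅
  n3: {r} / {u}
  n4: {u} / {r,u}
  n5: {s,u} / ∅
  n6: {r} / ∅
  n7: {u} / {r}
  n8: {f,r} / ∅
  n9: {f} / ∅

Liveness:
  n0 li=∅ lo={r,u}
  n1 li={r,u} lo={r}
  n2 li=∅ lo=∅
  n3 li={u} lo={r,u}
  n4 li={r,u} lo={r}
  n5 li={r} lo={r}
  n6 li=∅ lo=∅
  n7 li={r} lo=∅
  n8 li=∅ lo={r}
  n9 li=∅ lo=∅

Interference:
  f↔∅
  r↔{s,u}
  s↔{r,u}
  u↔{r,s}

Colouring:
  {r,s,u} pairwise interfere (3-clique) ⇒ χ ≥ 3
  assign f→c0 r→c0 s→c1 u→c2 — no edge inside a register ⇒ χ ≤ 3
  χ = 3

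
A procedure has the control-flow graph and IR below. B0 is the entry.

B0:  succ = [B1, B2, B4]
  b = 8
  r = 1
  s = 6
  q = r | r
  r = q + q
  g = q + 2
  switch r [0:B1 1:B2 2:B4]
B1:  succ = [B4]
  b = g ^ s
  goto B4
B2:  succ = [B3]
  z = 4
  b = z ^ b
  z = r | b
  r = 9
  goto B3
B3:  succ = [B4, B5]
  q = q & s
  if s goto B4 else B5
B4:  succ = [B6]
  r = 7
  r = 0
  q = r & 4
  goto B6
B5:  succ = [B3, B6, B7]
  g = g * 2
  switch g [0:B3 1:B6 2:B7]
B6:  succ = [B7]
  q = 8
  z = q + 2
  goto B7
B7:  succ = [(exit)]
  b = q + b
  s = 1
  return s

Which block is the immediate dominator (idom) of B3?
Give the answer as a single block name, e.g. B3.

idom tree: B1←B0 B2←B0 B3←B2 B4←B0 B5←B3 B6←B0 B7←B0
Dom∩ at merges:
  B3: preds {B2,B5}: {B0,B2} ∩ {B0,B2,B3,B5} = {B0,B2}; idom=B2
  B4: preds {B0,B1,B3}: {B0} ∩ {B0,B1} ∩ {B0,B2,B3} = {B0}; idom=B0
  B6: preds {B4,B5}: {B0,B4} ∩ {B0,B2,B3,B5} = {B0}; idom=B0
  B7: preds {B5,B6}: {B0,B2,B3,B5} ∩ {B0,B6} = {B0}; idom=B0

idom(B3) = B2

Answer: B2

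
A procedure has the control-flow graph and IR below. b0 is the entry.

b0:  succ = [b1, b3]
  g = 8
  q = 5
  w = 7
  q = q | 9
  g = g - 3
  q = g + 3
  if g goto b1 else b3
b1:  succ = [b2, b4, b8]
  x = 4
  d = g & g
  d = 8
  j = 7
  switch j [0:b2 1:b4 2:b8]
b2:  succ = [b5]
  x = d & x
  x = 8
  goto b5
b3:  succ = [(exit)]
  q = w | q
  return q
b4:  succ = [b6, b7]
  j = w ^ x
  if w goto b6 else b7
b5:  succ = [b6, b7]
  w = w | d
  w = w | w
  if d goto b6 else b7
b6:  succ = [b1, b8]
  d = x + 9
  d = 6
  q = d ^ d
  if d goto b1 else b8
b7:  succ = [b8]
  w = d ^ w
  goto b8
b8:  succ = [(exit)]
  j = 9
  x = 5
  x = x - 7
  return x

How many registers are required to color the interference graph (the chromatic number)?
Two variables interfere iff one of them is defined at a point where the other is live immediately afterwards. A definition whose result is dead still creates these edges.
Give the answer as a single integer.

Answer: 5

Working:
Per-block:
  b0 def {g,q,w} use ∅
  b1 def {d,j,x} use {g}
  b2 def {x} use {d,x}
  b3 def {q} use {q,w}
  b4 def {j} use {w,x}
  b5 def {w} use {d,w}
  b6 def {d,q} use {x}
  b7 def {w} use {d,w}
  b8 def {j,x} use ∅

Liveness:
  b0 li=∅ lo={g,q,w}
  b1 li={g,w} lo={d,g,w,x}
  b2 li={d,g,w,x} lo={d,g,w,x}
  b3 li={q,w} lo=∅
  b4 li={d,g,w,x} lo={d,g,w,x}
  b5 li={d,g,w,x} lo={d,g,w,x}
  b6 li={g,w,x} lo={g,w}
  b7 li={d,w} lo=∅
  b8 li=∅ lo=∅

Conflict graph:
  d: {g,j,q,w,x}
  g: {d,j,q,w,x}
  j: {d,g,w,x}
  q: {d,g,w}
  w: {d,g,j,q,x}
  x: {d,g,j,w}

Registers:
  clique {d,g,j,w,x} ⇒ need ≥ 5
  5-colouring: c0={d}  c1={g}  c2={w}  c3={j,q}  c4={x}
  χ = 5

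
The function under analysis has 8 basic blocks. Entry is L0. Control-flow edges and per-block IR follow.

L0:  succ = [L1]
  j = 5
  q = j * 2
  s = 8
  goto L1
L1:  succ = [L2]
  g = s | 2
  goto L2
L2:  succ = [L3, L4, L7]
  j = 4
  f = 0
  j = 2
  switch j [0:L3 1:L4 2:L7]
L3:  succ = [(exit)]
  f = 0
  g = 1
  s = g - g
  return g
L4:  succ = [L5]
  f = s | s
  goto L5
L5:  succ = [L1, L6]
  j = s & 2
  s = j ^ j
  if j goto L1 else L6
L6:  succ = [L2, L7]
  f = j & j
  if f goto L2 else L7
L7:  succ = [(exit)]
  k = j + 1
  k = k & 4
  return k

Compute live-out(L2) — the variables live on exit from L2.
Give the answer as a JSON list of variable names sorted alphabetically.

Per-block:
  L0: def={j,q,s} ue=∅
  L1: def={g} ue={s}
  L2: def={f,j} ue=∅
  L3: def={f,g,s} ue=∅
  L4: def={f} ue={s}
  L5: def={j,s} ue={s}
  L6: def={f} ue={j}
  L7: def={k} ue={j}

Backward fixpoint:
  live L0: ∅→{s}
  live L1: {s}→{s}
  live L2: {s}→{j,s}
  live L3: ∅→∅
  live L4: {s}→{s}
  live L5: {s}→{j,s}
  live L6: {j,s}→{j,s}
  live L7: {j}→∅

live-out(L2) = ["j", "s"]

Answer: ["j", "s"]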